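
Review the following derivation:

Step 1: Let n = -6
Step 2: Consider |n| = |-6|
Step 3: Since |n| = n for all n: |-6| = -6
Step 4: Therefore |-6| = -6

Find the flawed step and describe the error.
Step 3: Since |n| = n for all n: |-6| = -6

Step 3 incorrectly states that |n| = n for all n. The correct definition is |n| = n when n >= 0, and |n| = -n when n < 0. Since -6 < 0, we have |-6| = -(-6) = 6, not -6.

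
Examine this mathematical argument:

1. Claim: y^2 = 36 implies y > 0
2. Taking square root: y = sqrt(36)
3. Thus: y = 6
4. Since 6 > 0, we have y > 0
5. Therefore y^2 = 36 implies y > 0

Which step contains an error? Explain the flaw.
Step 2: Taking square root: y = sqrt(36)

Step 2 takes the square root and assumes the positive root only. The equation y^2 = 36 actually has two solutions: y = 6 and y = -6. The proof silently assumes y > 0 without justification, then uses this assumption to conclude y > 0, which is circular. The counterexample y = -6 shows the claim is false.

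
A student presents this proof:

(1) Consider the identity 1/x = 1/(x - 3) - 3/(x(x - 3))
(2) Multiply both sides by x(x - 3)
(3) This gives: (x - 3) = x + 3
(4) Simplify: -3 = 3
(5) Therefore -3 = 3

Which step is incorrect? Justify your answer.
Step 3: This gives: (x - 3) = x + 3

Step 3 makes a sign error when clearing denominators. Multiplying -3/(x(x - 3)) by x(x - 3) gives -3, not +3. The correct result is (x - 3) = x - 3, which is trivially true, not (x - 3) = x + 3. (Step 1 is a valid identity: 1/(x - 3) - 3/(x(x - 3)) = (x - 3)/(x(x - 3)) = 1/x.)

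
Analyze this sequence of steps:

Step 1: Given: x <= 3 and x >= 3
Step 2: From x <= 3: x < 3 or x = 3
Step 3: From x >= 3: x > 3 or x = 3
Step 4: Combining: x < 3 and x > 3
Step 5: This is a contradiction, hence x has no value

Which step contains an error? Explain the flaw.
Step 4: Combining: x < 3 and x > 3

Step 4 incorrectly combines the conditions. From x <= 3 and x >= 3, the intersection is x = 3. The error treats the 'or' cases as 'and' requirements. The correct conclusion is that x = 3 is the unique solution, not that no solution exists.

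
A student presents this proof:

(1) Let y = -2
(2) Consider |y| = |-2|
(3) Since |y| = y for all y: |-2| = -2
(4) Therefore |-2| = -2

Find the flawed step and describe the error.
Step 3: Since |y| = y for all y: |-2| = -2

Step 3 incorrectly states that |y| = y for all y. The correct definition is |y| = y when y >= 0, and |y| = -y when y < 0. Since -2 < 0, we have |-2| = -(-2) = 2, not -2.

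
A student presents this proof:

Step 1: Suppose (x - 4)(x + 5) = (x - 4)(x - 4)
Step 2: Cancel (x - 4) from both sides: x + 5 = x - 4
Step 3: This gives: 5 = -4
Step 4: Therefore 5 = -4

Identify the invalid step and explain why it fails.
Step 2: Cancel (x - 4) from both sides: x + 5 = x - 4

Step 2 cancels (x - 4) from both sides. This is only valid if (x - 4) ≠ 0, i.e., x ≠ 4. When x = 4, both sides equal zero regardless of the other factors. The correct approach requires considering x = 4 as a separate case.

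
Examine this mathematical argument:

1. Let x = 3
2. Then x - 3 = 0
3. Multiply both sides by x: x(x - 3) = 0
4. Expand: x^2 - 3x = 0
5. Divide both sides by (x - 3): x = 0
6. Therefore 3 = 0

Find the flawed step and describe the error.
Step 5: Divide both sides by (x - 3): x = 0

Step 5 divides both sides by (x - 3). However, since x = 3, we have (x - 3) = 0. Division by zero is undefined, making this step invalid.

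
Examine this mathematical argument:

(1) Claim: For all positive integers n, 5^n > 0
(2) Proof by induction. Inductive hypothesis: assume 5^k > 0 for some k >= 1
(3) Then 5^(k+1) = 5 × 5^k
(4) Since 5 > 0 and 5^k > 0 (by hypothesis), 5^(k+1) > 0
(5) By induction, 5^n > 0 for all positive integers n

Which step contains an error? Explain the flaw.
Step 5: By induction, 5^n > 0 for all positive integers n

Step 5 concludes the proof by induction, but no base case was ever established. A valid induction proof requires: (1) a base case proving 5^1 > 0, and (2) an inductive step showing IF 5^k > 0 THEN 5^(k+1) > 0. Steps 2-4 correctly establish the inductive step, but without the base case the conclusion in step 5 does not follow.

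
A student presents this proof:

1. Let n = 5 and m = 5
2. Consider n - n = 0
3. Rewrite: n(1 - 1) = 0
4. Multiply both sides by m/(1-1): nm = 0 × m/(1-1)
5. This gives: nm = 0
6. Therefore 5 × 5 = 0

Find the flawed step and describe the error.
Step 4: Multiply both sides by m/(1-1): nm = 0 × m/(1-1)

Step 4 multiplies both sides by m/(1-1). However, 1-1 = 0, so this is multiplication by m/0, which is undefined. We cannot multiply by an undefined expression.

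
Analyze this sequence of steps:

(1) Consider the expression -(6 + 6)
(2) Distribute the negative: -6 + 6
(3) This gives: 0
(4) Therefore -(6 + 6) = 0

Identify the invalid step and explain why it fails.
Step 2: Distribute the negative: -6 + 6

Step 2 incorrectly distributes the negative sign. The correct distribution is -(6 + 6) = -6 - 6 = -12. The negative must be applied to both terms, not just the first. The error treats -(6 + 6) as -6 + 6, which equals 0 instead of -12.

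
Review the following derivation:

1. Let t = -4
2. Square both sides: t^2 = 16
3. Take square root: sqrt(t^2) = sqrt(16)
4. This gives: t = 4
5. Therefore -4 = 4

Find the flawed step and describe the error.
Step 4: This gives: t = 4

Step 4 incorrectly states that sqrt(t^2) = t. The correct identity is sqrt(t^2) = |t|. Since t = -4 < 0, we have sqrt(t^2) = |-4| = 4, not t = -4.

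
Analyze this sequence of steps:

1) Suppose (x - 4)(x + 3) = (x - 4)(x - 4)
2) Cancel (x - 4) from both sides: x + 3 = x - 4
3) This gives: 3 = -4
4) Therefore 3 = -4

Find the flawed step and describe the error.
Step 2: Cancel (x - 4) from both sides: x + 3 = x - 4

Step 2 cancels (x - 4) from both sides. This is only valid if (x - 4) ≠ 0, i.e., x ≠ 4. When x = 4, both sides equal zero regardless of the other factors. The correct approach requires considering x = 4 as a separate case.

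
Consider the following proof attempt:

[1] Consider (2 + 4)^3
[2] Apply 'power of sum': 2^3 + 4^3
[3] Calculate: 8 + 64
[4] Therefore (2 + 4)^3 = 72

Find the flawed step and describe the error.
Step 2: Apply 'power of sum': 2^3 + 4^3

Step 2 incorrectly applies a non-existent rule '(a+b)^n = a^n + b^n'. This is false in general. The correct expansion uses the binomial theorem. The actual value is (2 + 4)^3 = 6^3 = 216, not 72.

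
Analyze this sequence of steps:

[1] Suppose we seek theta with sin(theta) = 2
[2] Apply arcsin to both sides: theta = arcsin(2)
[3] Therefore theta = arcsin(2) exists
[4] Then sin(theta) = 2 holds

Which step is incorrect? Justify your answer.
Step 2: Apply arcsin to both sides: theta = arcsin(2)

Step 2 applies arcsin to 2. However, arcsin(x) is only defined for x in [-1, 1] because sin(theta) can only produce values in that range. Since |2| > 1, arcsin(2) is undefined. There is no angle whose sine equals 2.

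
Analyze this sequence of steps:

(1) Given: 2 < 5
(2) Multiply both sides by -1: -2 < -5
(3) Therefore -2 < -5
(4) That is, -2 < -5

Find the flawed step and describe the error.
Step 2: Multiply both sides by -1: -2 < -5

Step 2 multiplies both sides by -1 but fails to reverse the inequality sign. When multiplying (or dividing) an inequality by a negative number, the direction must be reversed. Since 2 < 5, we should get -2 > -5, i.e., -2 > -5.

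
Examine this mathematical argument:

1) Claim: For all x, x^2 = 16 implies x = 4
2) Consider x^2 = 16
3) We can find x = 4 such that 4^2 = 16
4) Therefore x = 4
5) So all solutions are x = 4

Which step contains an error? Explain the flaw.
Step 4: Therefore x = 4

Step 4 incorrectly concludes that x = 4 is the only solution. The proof shows that x = 4 is A solution (existence), but does not show it is the ONLY solution (uniqueness). In fact, x = -4 is also a solution since (-4)^2 = 16. Finding one solution doesn't prove there are no others.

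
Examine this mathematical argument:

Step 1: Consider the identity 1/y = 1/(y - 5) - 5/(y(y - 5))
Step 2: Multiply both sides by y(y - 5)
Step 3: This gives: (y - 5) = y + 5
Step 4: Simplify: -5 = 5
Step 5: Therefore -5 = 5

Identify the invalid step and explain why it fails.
Step 3: This gives: (y - 5) = y + 5

Step 3 makes a sign error when clearing denominators. Multiplying -5/(y(y - 5)) by y(y - 5) gives -5, not +5. The correct result is (y - 5) = y - 5, which is trivially true, not (y - 5) = y + 5. (Step 1 is a valid identity: 1/(y - 5) - 5/(y(y - 5)) = (y - 5)/(y(y - 5)) = 1/y.)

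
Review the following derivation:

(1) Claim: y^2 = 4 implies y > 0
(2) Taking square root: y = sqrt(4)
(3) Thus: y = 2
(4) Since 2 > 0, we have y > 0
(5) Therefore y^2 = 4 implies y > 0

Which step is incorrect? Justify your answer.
Step 2: Taking square root: y = sqrt(4)

Step 2 takes the square root and assumes the positive root only. The equation y^2 = 4 actually has two solutions: y = 2 and y = -2. The proof silently assumes y > 0 without justification, then uses this assumption to conclude y > 0, which is circular. The counterexample y = -2 shows the claim is false.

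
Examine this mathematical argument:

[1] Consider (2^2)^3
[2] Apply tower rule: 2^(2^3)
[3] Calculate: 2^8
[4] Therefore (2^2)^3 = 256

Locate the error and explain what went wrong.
Step 2: Apply tower rule: 2^(2^3)

Step 2 incorrectly states that (a^b)^c = a^(b^c). The correct rule is (a^b)^c = a^(b×c). The actual value is (2^2)^3 = 2^6 = 64, not 2^8 = 256.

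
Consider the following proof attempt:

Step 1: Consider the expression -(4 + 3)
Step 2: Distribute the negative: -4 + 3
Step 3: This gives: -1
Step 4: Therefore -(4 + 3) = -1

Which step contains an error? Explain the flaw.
Step 2: Distribute the negative: -4 + 3

Step 2 incorrectly distributes the negative sign. The correct distribution is -(4 + 3) = -4 - 3 = -7. The negative must be applied to both terms, not just the first. The error treats -(4 + 3) as -4 + 3, which equals -1 instead of -7.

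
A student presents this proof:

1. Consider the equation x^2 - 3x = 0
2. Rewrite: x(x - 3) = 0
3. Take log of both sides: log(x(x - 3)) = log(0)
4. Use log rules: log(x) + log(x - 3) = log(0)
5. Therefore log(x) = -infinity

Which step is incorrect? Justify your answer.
Step 3: Take log of both sides: log(x(x - 3)) = log(0)

Step 3 takes the logarithm of both sides, resulting in log(0) on the right side. The logarithm is only defined for positive numbers; log(0) is undefined (approaches negative infinity). This operation is invalid.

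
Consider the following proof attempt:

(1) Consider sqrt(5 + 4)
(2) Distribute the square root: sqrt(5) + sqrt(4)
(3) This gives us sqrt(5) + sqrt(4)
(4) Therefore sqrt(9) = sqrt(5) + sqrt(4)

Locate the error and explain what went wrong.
Step 2: Distribute the square root: sqrt(5) + sqrt(4)

Step 2 incorrectly 'distributes' the square root over addition. The square root function does not distribute: sqrt(a + b) ≠ sqrt(a) + sqrt(b). In fact, sqrt(5 + 4) = sqrt(9) ≈ 3.0000, while sqrt(5) + sqrt(4) ≈ 4.2361.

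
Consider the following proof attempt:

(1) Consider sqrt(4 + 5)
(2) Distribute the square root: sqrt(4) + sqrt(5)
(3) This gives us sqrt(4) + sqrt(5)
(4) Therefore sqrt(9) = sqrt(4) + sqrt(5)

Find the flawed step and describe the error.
Step 2: Distribute the square root: sqrt(4) + sqrt(5)

Step 2 incorrectly 'distributes' the square root over addition. The square root function does not distribute: sqrt(a + b) ≠ sqrt(a) + sqrt(b). In fact, sqrt(4 + 5) = sqrt(9) ≈ 3.0000, while sqrt(4) + sqrt(5) ≈ 4.2361.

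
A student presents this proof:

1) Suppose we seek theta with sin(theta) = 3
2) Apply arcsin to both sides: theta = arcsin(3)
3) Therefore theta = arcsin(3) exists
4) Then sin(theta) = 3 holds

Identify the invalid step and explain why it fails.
Step 2: Apply arcsin to both sides: theta = arcsin(3)

Step 2 applies arcsin to 3. However, arcsin(x) is only defined for x in [-1, 1] because sin(theta) can only produce values in that range. Since |3| > 1, arcsin(3) is undefined. There is no angle whose sine equals 3.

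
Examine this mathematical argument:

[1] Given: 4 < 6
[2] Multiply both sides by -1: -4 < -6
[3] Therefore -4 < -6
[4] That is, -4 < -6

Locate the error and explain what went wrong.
Step 2: Multiply both sides by -1: -4 < -6

Step 2 multiplies both sides by -1 but fails to reverse the inequality sign. When multiplying (or dividing) an inequality by a negative number, the direction must be reversed. Since 4 < 6, we should get -4 > -6, i.e., -4 > -6.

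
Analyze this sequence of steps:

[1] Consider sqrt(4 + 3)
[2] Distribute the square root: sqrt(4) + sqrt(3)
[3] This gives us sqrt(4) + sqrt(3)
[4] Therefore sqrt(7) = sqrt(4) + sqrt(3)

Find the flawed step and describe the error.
Step 2: Distribute the square root: sqrt(4) + sqrt(3)

Step 2 incorrectly 'distributes' the square root over addition. The square root function does not distribute: sqrt(a + b) ≠ sqrt(a) + sqrt(b). In fact, sqrt(4 + 3) = sqrt(7) ≈ 2.6458, while sqrt(4) + sqrt(3) ≈ 3.7321.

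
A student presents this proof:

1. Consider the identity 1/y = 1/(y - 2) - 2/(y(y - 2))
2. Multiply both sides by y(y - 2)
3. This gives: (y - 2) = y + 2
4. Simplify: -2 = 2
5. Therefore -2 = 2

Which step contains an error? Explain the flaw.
Step 3: This gives: (y - 2) = y + 2

Step 3 makes a sign error when clearing denominators. Multiplying -2/(y(y - 2)) by y(y - 2) gives -2, not +2. The correct result is (y - 2) = y - 2, which is trivially true, not (y - 2) = y + 2. (Step 1 is a valid identity: 1/(y - 2) - 2/(y(y - 2)) = (y - 2)/(y(y - 2)) = 1/y.)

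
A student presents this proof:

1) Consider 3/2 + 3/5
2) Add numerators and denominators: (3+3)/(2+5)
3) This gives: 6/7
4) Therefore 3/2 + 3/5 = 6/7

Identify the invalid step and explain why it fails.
Step 2: Add numerators and denominators: (3+3)/(2+5)

Step 2 incorrectly adds fractions by separately adding numerators and denominators. This is wrong. The correct method requires a common denominator: 3/2 + 3/5 = (3×5 + 3×2)/(2×5) = 21/10 = 21/10. The method used gives 6/7, which is different.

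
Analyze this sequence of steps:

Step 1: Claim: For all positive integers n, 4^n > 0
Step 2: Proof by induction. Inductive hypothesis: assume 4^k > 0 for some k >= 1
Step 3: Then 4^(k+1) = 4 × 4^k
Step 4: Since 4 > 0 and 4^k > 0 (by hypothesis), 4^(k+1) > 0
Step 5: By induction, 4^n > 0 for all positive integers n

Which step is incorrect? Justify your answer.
Step 5: By induction, 4^n > 0 for all positive integers n

Step 5 concludes the proof by induction, but no base case was ever established. A valid induction proof requires: (1) a base case proving 4^1 > 0, and (2) an inductive step showing IF 4^k > 0 THEN 4^(k+1) > 0. Steps 2-4 correctly establish the inductive step, but without the base case the conclusion in step 5 does not follow.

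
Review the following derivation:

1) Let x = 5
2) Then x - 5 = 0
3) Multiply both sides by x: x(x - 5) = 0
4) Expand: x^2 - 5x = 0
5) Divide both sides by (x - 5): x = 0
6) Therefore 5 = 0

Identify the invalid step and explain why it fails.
Step 5: Divide both sides by (x - 5): x = 0

Step 5 divides both sides by (x - 5). However, since x = 5, we have (x - 5) = 0. Division by zero is undefined, making this step invalid.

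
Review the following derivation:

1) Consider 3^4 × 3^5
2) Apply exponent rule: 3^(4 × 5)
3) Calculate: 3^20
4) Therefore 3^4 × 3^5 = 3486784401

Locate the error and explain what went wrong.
Step 2: Apply exponent rule: 3^(4 × 5)

Step 2 incorrectly states that a^b × a^c = a^(b×c). The correct rule is a^b × a^c = a^(b+c). The actual value is 3^4 × 3^5 = 3^9 = 19683, not 3^20 = 3486784401.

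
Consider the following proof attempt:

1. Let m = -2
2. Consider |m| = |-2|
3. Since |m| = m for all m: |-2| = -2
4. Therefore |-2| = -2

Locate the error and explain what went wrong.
Step 3: Since |m| = m for all m: |-2| = -2

Step 3 incorrectly states that |m| = m for all m. The correct definition is |m| = m when m >= 0, and |m| = -m when m < 0. Since -2 < 0, we have |-2| = -(-2) = 2, not -2.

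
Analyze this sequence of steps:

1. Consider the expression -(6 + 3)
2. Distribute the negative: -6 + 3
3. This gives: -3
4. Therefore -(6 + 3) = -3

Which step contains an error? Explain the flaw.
Step 2: Distribute the negative: -6 + 3

Step 2 incorrectly distributes the negative sign. The correct distribution is -(6 + 3) = -6 - 3 = -9. The negative must be applied to both terms, not just the first. The error treats -(6 + 3) as -6 + 3, which equals -3 instead of -9.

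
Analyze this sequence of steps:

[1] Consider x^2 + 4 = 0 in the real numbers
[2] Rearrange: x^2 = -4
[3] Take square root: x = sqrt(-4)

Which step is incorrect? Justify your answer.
Step 3: Take square root: x = sqrt(-4)

Step 3 takes the square root of -4, which is negative. In the real number system, the square root of a negative number is undefined. The equation x^2 + 4 = 0 has no real solutions. Square roots of negative numbers only exist in the complex numbers.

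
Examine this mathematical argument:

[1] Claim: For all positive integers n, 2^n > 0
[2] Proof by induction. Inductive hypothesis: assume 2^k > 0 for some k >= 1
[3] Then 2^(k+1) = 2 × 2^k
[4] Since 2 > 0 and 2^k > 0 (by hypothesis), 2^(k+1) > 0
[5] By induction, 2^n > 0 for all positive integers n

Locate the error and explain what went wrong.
Step 5: By induction, 2^n > 0 for all positive integers n

Step 5 concludes the proof by induction, but no base case was ever established. A valid induction proof requires: (1) a base case proving 2^1 > 0, and (2) an inductive step showing IF 2^k > 0 THEN 2^(k+1) > 0. Steps 2-4 correctly establish the inductive step, but without the base case the conclusion in step 5 does not follow.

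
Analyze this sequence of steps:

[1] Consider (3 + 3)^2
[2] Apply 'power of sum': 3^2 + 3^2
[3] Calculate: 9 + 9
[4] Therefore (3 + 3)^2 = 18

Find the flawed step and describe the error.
Step 2: Apply 'power of sum': 3^2 + 3^2

Step 2 incorrectly applies a non-existent rule '(a+b)^n = a^n + b^n'. This is false in general. The correct expansion uses the binomial theorem. The actual value is (3 + 3)^2 = 6^2 = 36, not 18.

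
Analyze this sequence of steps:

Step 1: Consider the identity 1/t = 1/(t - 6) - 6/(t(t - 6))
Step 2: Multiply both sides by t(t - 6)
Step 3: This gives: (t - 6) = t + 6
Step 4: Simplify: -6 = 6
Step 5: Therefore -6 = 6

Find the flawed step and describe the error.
Step 3: This gives: (t - 6) = t + 6

Step 3 makes a sign error when clearing denominators. Multiplying -6/(t(t - 6)) by t(t - 6) gives -6, not +6. The correct result is (t - 6) = t - 6, which is trivially true, not (t - 6) = t + 6. (Step 1 is a valid identity: 1/(t - 6) - 6/(t(t - 6)) = (t - 6)/(t(t - 6)) = 1/t.)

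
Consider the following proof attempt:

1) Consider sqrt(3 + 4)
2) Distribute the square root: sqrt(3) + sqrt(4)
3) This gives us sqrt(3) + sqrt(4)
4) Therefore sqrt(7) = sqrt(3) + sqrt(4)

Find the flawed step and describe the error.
Step 2: Distribute the square root: sqrt(3) + sqrt(4)

Step 2 incorrectly 'distributes' the square root over addition. The square root function does not distribute: sqrt(a + b) ≠ sqrt(a) + sqrt(b). In fact, sqrt(3 + 4) = sqrt(7) ≈ 2.6458, while sqrt(3) + sqrt(4) ≈ 3.7321.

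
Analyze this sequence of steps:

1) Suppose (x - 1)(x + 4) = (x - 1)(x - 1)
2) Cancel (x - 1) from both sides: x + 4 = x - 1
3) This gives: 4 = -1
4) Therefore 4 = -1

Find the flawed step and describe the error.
Step 2: Cancel (x - 1) from both sides: x + 4 = x - 1

Step 2 cancels (x - 1) from both sides. This is only valid if (x - 1) ≠ 0, i.e., x ≠ 1. When x = 1, both sides equal zero regardless of the other factors. The correct approach requires considering x = 1 as a separate case.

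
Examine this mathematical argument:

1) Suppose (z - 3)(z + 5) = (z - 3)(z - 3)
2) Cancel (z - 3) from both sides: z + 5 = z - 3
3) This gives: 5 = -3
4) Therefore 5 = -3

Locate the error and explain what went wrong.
Step 2: Cancel (z - 3) from both sides: z + 5 = z - 3

Step 2 cancels (z - 3) from both sides. This is only valid if (z - 3) ≠ 0, i.e., z ≠ 3. When z = 3, both sides equal zero regardless of the other factors. The correct approach requires considering z = 3 as a separate case.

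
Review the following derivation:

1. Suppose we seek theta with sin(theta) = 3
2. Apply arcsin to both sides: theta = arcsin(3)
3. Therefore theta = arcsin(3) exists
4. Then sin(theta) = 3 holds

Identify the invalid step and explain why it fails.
Step 2: Apply arcsin to both sides: theta = arcsin(3)

Step 2 applies arcsin to 3. However, arcsin(x) is only defined for x in [-1, 1] because sin(theta) can only produce values in that range. Since |3| > 1, arcsin(3) is undefined. There is no angle whose sine equals 3.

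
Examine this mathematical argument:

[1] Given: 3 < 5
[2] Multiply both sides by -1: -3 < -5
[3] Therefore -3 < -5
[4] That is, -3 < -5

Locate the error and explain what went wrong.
Step 2: Multiply both sides by -1: -3 < -5

Step 2 multiplies both sides by -1 but fails to reverse the inequality sign. When multiplying (or dividing) an inequality by a negative number, the direction must be reversed. Since 3 < 5, we should get -3 > -5, i.e., -3 > -5.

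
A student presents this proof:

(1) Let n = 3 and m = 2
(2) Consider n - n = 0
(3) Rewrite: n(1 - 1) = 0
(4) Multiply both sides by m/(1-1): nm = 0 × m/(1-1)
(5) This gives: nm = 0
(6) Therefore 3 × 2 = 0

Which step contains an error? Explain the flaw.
Step 4: Multiply both sides by m/(1-1): nm = 0 × m/(1-1)

Step 4 multiplies both sides by m/(1-1). However, 1-1 = 0, so this is multiplication by m/0, which is undefined. We cannot multiply by an undefined expression.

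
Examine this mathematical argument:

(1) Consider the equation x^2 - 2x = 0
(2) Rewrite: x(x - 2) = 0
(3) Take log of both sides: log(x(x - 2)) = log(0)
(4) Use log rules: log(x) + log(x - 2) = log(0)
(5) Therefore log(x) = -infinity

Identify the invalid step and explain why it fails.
Step 3: Take log of both sides: log(x(x - 2)) = log(0)

Step 3 takes the logarithm of both sides, resulting in log(0) on the right side. The logarithm is only defined for positive numbers; log(0) is undefined (approaches negative infinity). This operation is invalid.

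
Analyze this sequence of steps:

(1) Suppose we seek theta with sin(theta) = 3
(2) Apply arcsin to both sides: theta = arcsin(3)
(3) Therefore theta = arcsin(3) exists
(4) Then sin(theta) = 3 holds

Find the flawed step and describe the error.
Step 2: Apply arcsin to both sides: theta = arcsin(3)

Step 2 applies arcsin to 3. However, arcsin(x) is only defined for x in [-1, 1] because sin(theta) can only produce values in that range. Since |3| > 1, arcsin(3) is undefined. There is no angle whose sine equals 3.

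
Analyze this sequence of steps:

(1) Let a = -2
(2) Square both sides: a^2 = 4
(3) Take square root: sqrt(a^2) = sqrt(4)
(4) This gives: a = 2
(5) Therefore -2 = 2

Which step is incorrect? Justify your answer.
Step 4: This gives: a = 2

Step 4 incorrectly states that sqrt(a^2) = a. The correct identity is sqrt(a^2) = |a|. Since a = -2 < 0, we have sqrt(a^2) = |-2| = 2, not a = -2.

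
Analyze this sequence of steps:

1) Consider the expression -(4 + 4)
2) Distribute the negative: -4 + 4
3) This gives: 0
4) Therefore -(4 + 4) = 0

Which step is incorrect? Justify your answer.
Step 2: Distribute the negative: -4 + 4

Step 2 incorrectly distributes the negative sign. The correct distribution is -(4 + 4) = -4 - 4 = -8. The negative must be applied to both terms, not just the first. The error treats -(4 + 4) as -4 + 4, which equals 0 instead of -8.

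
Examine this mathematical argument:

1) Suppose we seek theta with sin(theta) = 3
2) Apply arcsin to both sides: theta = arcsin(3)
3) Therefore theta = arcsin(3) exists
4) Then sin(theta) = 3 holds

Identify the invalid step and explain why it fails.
Step 2: Apply arcsin to both sides: theta = arcsin(3)

Step 2 applies arcsin to 3. However, arcsin(x) is only defined for x in [-1, 1] because sin(theta) can only produce values in that range. Since |3| > 1, arcsin(3) is undefined. There is no angle whose sine equals 3.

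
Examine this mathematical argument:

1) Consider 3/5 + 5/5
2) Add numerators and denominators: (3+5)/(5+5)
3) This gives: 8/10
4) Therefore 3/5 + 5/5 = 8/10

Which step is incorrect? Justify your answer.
Step 2: Add numerators and denominators: (3+5)/(5+5)

Step 2 incorrectly adds fractions by separately adding numerators and denominators. This is wrong. The correct method requires a common denominator: 3/5 + 5/5 = (3×5 + 5×5)/(5×5) = 40/25 = 8/5. The method used gives 8/10, which is different.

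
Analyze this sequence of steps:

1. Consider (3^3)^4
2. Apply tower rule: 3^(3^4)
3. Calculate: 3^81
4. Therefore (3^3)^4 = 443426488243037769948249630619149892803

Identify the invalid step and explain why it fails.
Step 2: Apply tower rule: 3^(3^4)

Step 2 incorrectly states that (a^b)^c = a^(b^c). The correct rule is (a^b)^c = a^(b×c). The actual value is (3^3)^4 = 3^12 = 531441, not 3^81 = 443426488243037769948249630619149892803.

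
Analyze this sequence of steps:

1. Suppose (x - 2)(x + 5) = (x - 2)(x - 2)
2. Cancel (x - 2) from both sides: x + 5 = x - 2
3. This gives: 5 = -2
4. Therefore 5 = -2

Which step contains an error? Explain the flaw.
Step 2: Cancel (x - 2) from both sides: x + 5 = x - 2

Step 2 cancels (x - 2) from both sides. This is only valid if (x - 2) ≠ 0, i.e., x ≠ 2. When x = 2, both sides equal zero regardless of the other factors. The correct approach requires considering x = 2 as a separate case.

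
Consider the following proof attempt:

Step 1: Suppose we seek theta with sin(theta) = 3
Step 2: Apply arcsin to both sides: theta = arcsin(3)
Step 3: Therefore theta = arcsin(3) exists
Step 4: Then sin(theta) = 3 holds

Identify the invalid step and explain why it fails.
Step 2: Apply arcsin to both sides: theta = arcsin(3)

Step 2 applies arcsin to 3. However, arcsin(x) is only defined for x in [-1, 1] because sin(theta) can only produce values in that range. Since |3| > 1, arcsin(3) is undefined. There is no angle whose sine equals 3.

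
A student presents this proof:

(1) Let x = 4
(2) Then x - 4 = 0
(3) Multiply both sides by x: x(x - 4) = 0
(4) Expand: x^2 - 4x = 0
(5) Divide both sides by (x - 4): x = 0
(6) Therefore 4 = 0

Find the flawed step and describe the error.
Step 5: Divide both sides by (x - 4): x = 0

Step 5 divides both sides by (x - 4). However, since x = 4, we have (x - 4) = 0. Division by zero is undefined, making this step invalid.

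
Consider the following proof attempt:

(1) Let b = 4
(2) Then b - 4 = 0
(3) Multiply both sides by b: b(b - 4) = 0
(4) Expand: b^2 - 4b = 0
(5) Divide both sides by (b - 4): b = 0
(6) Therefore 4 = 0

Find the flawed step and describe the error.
Step 5: Divide both sides by (b - 4): b = 0

Step 5 divides both sides by (b - 4). However, since b = 4, we have (b - 4) = 0. Division by zero is undefined, making this step invalid.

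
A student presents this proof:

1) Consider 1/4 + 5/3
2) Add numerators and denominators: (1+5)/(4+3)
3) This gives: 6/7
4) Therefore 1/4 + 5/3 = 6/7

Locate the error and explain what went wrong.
Step 2: Add numerators and denominators: (1+5)/(4+3)

Step 2 incorrectly adds fractions by separately adding numerators and denominators. This is wrong. The correct method requires a common denominator: 1/4 + 5/3 = (1×3 + 5×4)/(4×3) = 23/12 = 23/12. The method used gives 6/7, which is different.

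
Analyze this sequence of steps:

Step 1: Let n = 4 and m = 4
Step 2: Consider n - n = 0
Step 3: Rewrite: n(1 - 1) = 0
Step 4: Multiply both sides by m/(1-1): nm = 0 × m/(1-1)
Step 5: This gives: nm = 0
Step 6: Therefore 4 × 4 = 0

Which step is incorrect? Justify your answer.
Step 4: Multiply both sides by m/(1-1): nm = 0 × m/(1-1)

Step 4 multiplies both sides by m/(1-1). However, 1-1 = 0, so this is multiplication by m/0, which is undefined. We cannot multiply by an undefined expression.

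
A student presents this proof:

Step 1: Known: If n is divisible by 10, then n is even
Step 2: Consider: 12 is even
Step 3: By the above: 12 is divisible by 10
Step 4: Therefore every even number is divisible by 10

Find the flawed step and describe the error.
Step 3: By the above: 12 is divisible by 10

Step 3 commits the fallacy of affirming the consequent. The known fact 'divisible by 10 → even' does NOT imply 'even → divisible by 10'. That would be the converse, which is false. For example, 12 is even but 12 ÷ 10 = 1.20, which is not an integer.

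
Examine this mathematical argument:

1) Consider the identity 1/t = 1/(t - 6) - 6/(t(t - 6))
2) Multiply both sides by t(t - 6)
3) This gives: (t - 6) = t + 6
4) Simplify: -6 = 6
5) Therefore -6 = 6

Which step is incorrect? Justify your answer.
Step 3: This gives: (t - 6) = t + 6

Step 3 makes a sign error when clearing denominators. Multiplying -6/(t(t - 6)) by t(t - 6) gives -6, not +6. The correct result is (t - 6) = t - 6, which is trivially true, not (t - 6) = t + 6. (Step 1 is a valid identity: 1/(t - 6) - 6/(t(t - 6)) = (t - 6)/(t(t - 6)) = 1/t.)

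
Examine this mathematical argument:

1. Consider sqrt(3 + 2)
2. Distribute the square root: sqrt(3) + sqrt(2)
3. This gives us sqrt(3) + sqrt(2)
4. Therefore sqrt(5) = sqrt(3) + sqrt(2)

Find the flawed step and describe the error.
Step 2: Distribute the square root: sqrt(3) + sqrt(2)

Step 2 incorrectly 'distributes' the square root over addition. The square root function does not distribute: sqrt(a + b) ≠ sqrt(a) + sqrt(b). In fact, sqrt(3 + 2) = sqrt(5) ≈ 2.2361, while sqrt(3) + sqrt(2) ≈ 3.1463.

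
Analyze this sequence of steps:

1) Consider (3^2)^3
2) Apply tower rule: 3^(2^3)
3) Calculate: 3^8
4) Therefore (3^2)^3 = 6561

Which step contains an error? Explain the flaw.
Step 2: Apply tower rule: 3^(2^3)

Step 2 incorrectly states that (a^b)^c = a^(b^c). The correct rule is (a^b)^c = a^(b×c). The actual value is (3^2)^3 = 3^6 = 729, not 3^8 = 6561.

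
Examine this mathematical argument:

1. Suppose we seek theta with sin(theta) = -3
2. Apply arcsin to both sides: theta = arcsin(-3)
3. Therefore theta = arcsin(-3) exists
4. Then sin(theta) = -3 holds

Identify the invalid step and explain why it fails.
Step 2: Apply arcsin to both sides: theta = arcsin(-3)

Step 2 applies arcsin to -3. However, arcsin(x) is only defined for x in [-1, 1] because sin(theta) can only produce values in that range. Since |-3| > 1, arcsin(-3) is undefined. There is no angle whose sine equals -3.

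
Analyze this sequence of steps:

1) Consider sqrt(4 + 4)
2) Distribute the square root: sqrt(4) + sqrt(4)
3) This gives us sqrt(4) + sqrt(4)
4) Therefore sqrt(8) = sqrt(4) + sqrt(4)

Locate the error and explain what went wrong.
Step 2: Distribute the square root: sqrt(4) + sqrt(4)

Step 2 incorrectly 'distributes' the square root over addition. The square root function does not distribute: sqrt(a + b) ≠ sqrt(a) + sqrt(b). In fact, sqrt(4 + 4) = sqrt(8) ≈ 2.8284, while sqrt(4) + sqrt(4) ≈ 4.0000.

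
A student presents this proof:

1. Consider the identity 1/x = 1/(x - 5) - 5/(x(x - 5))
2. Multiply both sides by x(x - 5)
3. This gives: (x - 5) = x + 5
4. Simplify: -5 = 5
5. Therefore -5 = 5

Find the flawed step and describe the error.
Step 3: This gives: (x - 5) = x + 5

Step 3 makes a sign error when clearing denominators. Multiplying -5/(x(x - 5)) by x(x - 5) gives -5, not +5. The correct result is (x - 5) = x - 5, which is trivially true, not (x - 5) = x + 5. (Step 1 is a valid identity: 1/(x - 5) - 5/(x(x - 5)) = (x - 5)/(x(x - 5)) = 1/x.)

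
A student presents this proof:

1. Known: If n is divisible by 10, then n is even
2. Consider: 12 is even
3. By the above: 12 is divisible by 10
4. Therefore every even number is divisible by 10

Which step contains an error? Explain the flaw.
Step 3: By the above: 12 is divisible by 10

Step 3 commits the fallacy of affirming the consequent. The known fact 'divisible by 10 → even' does NOT imply 'even → divisible by 10'. That would be the converse, which is false. For example, 12 is even but 12 ÷ 10 = 1.20, which is not an integer.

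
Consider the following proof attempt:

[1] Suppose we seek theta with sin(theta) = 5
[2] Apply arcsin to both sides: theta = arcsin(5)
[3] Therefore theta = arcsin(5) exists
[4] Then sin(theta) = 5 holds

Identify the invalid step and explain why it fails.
Step 2: Apply arcsin to both sides: theta = arcsin(5)

Step 2 applies arcsin to 5. However, arcsin(x) is only defined for x in [-1, 1] because sin(theta) can only produce values in that range. Since |5| > 1, arcsin(5) is undefined. There is no angle whose sine equals 5.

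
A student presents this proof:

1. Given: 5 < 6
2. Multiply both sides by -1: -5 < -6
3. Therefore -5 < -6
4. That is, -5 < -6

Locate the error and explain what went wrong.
Step 2: Multiply both sides by -1: -5 < -6

Step 2 multiplies both sides by -1 but fails to reverse the inequality sign. When multiplying (or dividing) an inequality by a negative number, the direction must be reversed. Since 5 < 6, we should get -5 > -6, i.e., -5 > -6.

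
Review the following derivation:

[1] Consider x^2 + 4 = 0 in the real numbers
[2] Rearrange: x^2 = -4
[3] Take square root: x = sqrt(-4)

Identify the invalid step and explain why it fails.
Step 3: Take square root: x = sqrt(-4)

Step 3 takes the square root of -4, which is negative. In the real number system, the square root of a negative number is undefined. The equation x^2 + 4 = 0 has no real solutions. Square roots of negative numbers only exist in the complex numbers.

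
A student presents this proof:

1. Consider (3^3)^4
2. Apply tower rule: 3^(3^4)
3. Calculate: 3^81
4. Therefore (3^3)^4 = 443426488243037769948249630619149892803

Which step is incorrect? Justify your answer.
Step 2: Apply tower rule: 3^(3^4)

Step 2 incorrectly states that (a^b)^c = a^(b^c). The correct rule is (a^b)^c = a^(b×c). The actual value is (3^3)^4 = 3^12 = 531441, not 3^81 = 443426488243037769948249630619149892803.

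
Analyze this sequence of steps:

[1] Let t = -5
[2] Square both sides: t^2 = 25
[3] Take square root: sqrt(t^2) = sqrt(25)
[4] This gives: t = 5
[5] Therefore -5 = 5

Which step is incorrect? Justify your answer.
Step 4: This gives: t = 5

Step 4 incorrectly states that sqrt(t^2) = t. The correct identity is sqrt(t^2) = |t|. Since t = -5 < 0, we have sqrt(t^2) = |-5| = 5, not t = -5.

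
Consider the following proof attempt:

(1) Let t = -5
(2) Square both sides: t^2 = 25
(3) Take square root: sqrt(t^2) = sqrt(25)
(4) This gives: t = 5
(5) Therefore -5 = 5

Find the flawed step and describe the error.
Step 4: This gives: t = 5

Step 4 incorrectly states that sqrt(t^2) = t. The correct identity is sqrt(t^2) = |t|. Since t = -5 < 0, we have sqrt(t^2) = |-5| = 5, not t = -5.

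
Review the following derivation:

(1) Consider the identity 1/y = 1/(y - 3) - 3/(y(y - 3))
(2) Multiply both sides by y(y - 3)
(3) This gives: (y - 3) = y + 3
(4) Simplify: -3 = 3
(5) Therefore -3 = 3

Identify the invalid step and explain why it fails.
Step 3: This gives: (y - 3) = y + 3

Step 3 makes a sign error when clearing denominators. Multiplying -3/(y(y - 3)) by y(y - 3) gives -3, not +3. The correct result is (y - 3) = y - 3, which is trivially true, not (y - 3) = y + 3. (Step 1 is a valid identity: 1/(y - 3) - 3/(y(y - 3)) = (y - 3)/(y(y - 3)) = 1/y.)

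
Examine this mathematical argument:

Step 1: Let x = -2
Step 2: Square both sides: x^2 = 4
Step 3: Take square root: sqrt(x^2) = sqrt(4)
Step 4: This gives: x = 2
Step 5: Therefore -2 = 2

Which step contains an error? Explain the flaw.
Step 4: This gives: x = 2

Step 4 incorrectly states that sqrt(x^2) = x. The correct identity is sqrt(x^2) = |x|. Since x = -2 < 0, we have sqrt(x^2) = |-2| = 2, not x = -2.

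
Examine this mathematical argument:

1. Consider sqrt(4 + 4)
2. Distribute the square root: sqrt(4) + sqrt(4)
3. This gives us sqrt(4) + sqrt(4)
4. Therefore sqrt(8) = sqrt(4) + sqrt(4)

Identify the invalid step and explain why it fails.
Step 2: Distribute the square root: sqrt(4) + sqrt(4)

Step 2 incorrectly 'distributes' the square root over addition. The square root function does not distribute: sqrt(a + b) ≠ sqrt(a) + sqrt(b). In fact, sqrt(4 + 4) = sqrt(8) ≈ 2.8284, while sqrt(4) + sqrt(4) ≈ 4.0000.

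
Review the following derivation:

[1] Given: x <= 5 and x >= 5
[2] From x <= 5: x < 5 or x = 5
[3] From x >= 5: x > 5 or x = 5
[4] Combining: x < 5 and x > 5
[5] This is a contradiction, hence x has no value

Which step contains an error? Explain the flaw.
Step 4: Combining: x < 5 and x > 5

Step 4 incorrectly combines the conditions. From x <= 5 and x >= 5, the intersection is x = 5. The error treats the 'or' cases as 'and' requirements. The correct conclusion is that x = 5 is the unique solution, not that no solution exists.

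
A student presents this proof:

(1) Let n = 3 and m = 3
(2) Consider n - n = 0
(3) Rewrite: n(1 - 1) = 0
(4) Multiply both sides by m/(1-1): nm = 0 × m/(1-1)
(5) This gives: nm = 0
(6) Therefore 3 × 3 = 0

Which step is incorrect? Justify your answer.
Step 4: Multiply both sides by m/(1-1): nm = 0 × m/(1-1)

Step 4 multiplies both sides by m/(1-1). However, 1-1 = 0, so this is multiplication by m/0, which is undefined. We cannot multiply by an undefined expression.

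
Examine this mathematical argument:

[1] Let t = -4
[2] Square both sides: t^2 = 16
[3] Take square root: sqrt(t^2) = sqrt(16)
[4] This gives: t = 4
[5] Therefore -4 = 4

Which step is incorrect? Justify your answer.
Step 4: This gives: t = 4

Step 4 incorrectly states that sqrt(t^2) = t. The correct identity is sqrt(t^2) = |t|. Since t = -4 < 0, we have sqrt(t^2) = |-4| = 4, not t = -4.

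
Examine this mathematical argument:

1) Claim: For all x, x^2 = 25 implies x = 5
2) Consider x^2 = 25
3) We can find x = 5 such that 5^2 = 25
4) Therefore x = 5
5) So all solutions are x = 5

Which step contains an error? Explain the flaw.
Step 4: Therefore x = 5

Step 4 incorrectly concludes that x = 5 is the only solution. The proof shows that x = 5 is A solution (existence), but does not show it is the ONLY solution (uniqueness). In fact, x = -5 is also a solution since (-5)^2 = 25. Finding one solution doesn't prove there are no others.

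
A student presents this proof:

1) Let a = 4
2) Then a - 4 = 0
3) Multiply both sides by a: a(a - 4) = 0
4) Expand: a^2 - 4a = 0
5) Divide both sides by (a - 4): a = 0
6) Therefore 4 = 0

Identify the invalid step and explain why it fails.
Step 5: Divide both sides by (a - 4): a = 0

Step 5 divides both sides by (a - 4). However, since a = 4, we have (a - 4) = 0. Division by zero is undefined, making this step invalid.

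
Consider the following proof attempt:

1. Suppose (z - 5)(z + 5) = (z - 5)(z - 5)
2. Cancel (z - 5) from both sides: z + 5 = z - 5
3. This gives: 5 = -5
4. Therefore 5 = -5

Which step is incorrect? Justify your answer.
Step 2: Cancel (z - 5) from both sides: z + 5 = z - 5

Step 2 cancels (z - 5) from both sides. This is only valid if (z - 5) ≠ 0, i.e., z ≠ 5. When z = 5, both sides equal zero regardless of the other factors. The correct approach requires considering z = 5 as a separate case.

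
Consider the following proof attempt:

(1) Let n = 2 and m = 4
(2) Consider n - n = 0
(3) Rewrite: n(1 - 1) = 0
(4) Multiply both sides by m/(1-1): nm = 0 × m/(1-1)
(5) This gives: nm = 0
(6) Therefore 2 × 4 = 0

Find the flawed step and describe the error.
Step 4: Multiply both sides by m/(1-1): nm = 0 × m/(1-1)

Step 4 multiplies both sides by m/(1-1). However, 1-1 = 0, so this is multiplication by m/0, which is undefined. We cannot multiply by an undefined expression.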